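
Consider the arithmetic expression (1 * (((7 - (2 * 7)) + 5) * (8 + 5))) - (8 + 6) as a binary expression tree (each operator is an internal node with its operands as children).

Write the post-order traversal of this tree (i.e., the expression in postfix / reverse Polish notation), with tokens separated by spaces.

Post-order on an expression tree gives postfix notation: for each operator, emit left operand, right operand, then the operator.

1 7 2 7 * - 5 + 8 5 + * * 8 6 + -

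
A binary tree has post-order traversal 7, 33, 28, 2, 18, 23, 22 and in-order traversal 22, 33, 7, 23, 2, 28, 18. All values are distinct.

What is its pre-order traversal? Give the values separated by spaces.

22 23 33 7 18 2 28

The last element of post-order is the root; it splits in-order into left and right subtrees.
Root 22: left subtree has 0 nodes { }, right has 6 {33, 7, 23, 2, 28, 18}.
  Root 23: left subtree has 2 nodes {33, 7}, right has 3 {2, 28, 18}.
    Root 33: left subtree has 0 nodes { }, right has 1 {7}.
    Root 18: left subtree has 2 nodes {2, 28}, right has 0 { }.
      Root 2: left subtree has 0 nodes { }, right has 1 {28}.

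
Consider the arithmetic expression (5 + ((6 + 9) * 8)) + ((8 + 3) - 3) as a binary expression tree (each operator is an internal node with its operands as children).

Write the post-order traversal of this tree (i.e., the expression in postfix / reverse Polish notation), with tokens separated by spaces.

Post-order on an expression tree gives postfix notation: for each operator, emit left operand, right operand, then the operator.

5 6 9 + 8 * + 8 3 + 3 - +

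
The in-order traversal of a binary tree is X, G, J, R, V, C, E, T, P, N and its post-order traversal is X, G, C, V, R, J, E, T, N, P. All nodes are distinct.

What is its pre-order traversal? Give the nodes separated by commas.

The last element of post-order is the root; it splits in-order into left and right subtrees.
Root P: left subtree has 8 nodes {X, G, J, R, V, C, E, T}, right has 1 {N}.
  Root T: left subtree has 7 nodes {X, G, J, R, V, C, E}, right has 0 { }.
    Root E: left subtree has 6 nodes {X, G, J, R, V, C}, right has 0 { }.
      Root J: left subtree has 2 nodes {X, G}, right has 3 {R, V, C}.
        Root G: left subtree has 1 node {X}, right has 0 { }.
        Root R: left subtree has 0 nodes { }, right has 2 {V, C}.
          Root V: left subtree has 0 nodes { }, right has 1 {C}.

P, T, E, J, G, X, R, V, C, N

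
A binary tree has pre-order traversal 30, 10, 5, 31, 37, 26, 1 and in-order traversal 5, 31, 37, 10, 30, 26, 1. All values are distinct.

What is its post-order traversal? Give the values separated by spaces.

37 31 5 10 1 26 30

The first element of pre-order is the root; it splits in-order into left and right subtrees.
Root 30: left subtree has 4 nodes {5, 31, 37, 10}, right has 2 {26, 1}.
  Root 10: left subtree has 3 nodes {5, 31, 37}, right has 0 { }.
    Root 5: left subtree has 0 nodes { }, right has 2 {31, 37}.
      Root 31: left subtree has 0 nodes { }, right has 1 {37}.
  Root 26: left subtree has 0 nodes { }, right has 1 {1}.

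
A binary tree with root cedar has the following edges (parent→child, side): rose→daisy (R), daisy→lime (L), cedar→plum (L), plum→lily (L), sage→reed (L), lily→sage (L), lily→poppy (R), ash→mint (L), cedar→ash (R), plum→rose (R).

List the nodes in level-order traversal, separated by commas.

cedar, plum, ash, lily, rose, mint, sage, poppy, daisy, reed, lime

Level-order visits nodes level by level from the root, left to right within each level.
Level 0: cedar
Level 1: plum, ash
Level 2: lily, rose, mint
Level 3: sage, poppy, daisy
Level 4: reed, lime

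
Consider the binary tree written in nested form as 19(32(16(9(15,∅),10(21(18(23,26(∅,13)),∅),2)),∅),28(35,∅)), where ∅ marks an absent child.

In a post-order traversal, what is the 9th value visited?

Post-order visits the left subtree, then the right subtree, then the node.
At 19: go left to 32.
  At 32: go left to 16.
    At 16: go left to 9.
      At 9: go left to 15.
        15 is a leaf — visit 15.
      At 9: no right child.
      Visit 9.
    At 16: go right to 10.
      At 10: go left to 21.
        At 21: go left to 18.
          At 18: go left to 23.
            23 is a leaf — visit 23.
          At 18: go right to 26.
            At 26: no left child.
            At 26: go right to 13.
              13 is a leaf — visit 13.
            Visit 26.
          Visit 18.
        At 21: no right child.
        Visit 21.
      At 10: go right to 2.
        2 is a leaf — visit 2.
      Visit 10.
    Visit 16.
  At 32: no right child.
  Visit 32.
At 19: go right to 28.
  At 28: go left to 35.
    35 is a leaf — visit 35.
  At 28: no right child.
  Visit 28.
Visit 19.
Full post-order sequence: 15, 9, 23, 13, 26, 18, 21, 2, 10, 16, 32, 35, 28, 19.

10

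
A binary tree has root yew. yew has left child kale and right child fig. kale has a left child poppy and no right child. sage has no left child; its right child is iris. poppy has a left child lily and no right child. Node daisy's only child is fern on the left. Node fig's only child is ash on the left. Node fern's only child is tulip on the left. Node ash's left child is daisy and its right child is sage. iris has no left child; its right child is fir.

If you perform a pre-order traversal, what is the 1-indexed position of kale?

2

Pre-order visits the node, then its left subtree, then its right subtree.
Visit yew.
At yew: go left to kale.
  Visit kale.
  At kale: go left to poppy.
    Visit poppy.
    At poppy: go left to lily.
      lily is a leaf — visit lily.
    At poppy: no right child.
  At kale: no right child.
At yew: go right to fig.
  Visit fig.
  At fig: go left to ash.
    Visit ash.
    At ash: go left to daisy.
      Visit daisy.
      At daisy: go left to fern.
        Visit fern.
        At fern: go left to tulip.
          tulip is a leaf — visit tulip.
        At fern: no right child.
      At daisy: no right child.
    At ash: go right to sage.
      Visit sage.
      At sage: no left child.
      At sage: go right to iris.
        Visit iris.
        At iris: no left child.
        At iris: go right to fir.
          fir is a leaf — visit fir.
  At fig: no right child.
Full pre-order sequence: yew, kale, poppy, lily, fig, ash, daisy, fern, tulip, sage, iris, fir.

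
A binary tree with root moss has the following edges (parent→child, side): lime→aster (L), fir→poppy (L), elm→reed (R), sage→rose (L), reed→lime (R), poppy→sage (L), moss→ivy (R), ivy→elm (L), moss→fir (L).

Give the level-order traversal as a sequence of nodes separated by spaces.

Level-order visits nodes level by level from the root, left to right within each level.
Level 0: moss
Level 1: fir, ivy
Level 2: poppy, elm
Level 3: sage, reed
Level 4: rose, lime
Level 5: aster

moss fir ivy poppy elm sage reed rose lime aster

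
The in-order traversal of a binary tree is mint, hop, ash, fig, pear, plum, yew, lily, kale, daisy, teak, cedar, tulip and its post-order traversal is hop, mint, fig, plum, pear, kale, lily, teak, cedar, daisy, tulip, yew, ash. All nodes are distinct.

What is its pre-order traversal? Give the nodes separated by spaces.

The last element of post-order is the root; it splits in-order into left and right subtrees.
Root ash: left subtree has 2 nodes {mint, hop}, right has 10 {fig, pear, plum, yew, lily, kale, daisy, teak, cedar, tulip}.
  Root mint: left subtree has 0 nodes { }, right has 1 {hop}.
  Root yew: left subtree has 3 nodes {fig, pear, plum}, right has 6 {lily, kale, daisy, teak, cedar, tulip}.
    Root pear: left subtree has 1 node {fig}, right has 1 {plum}.
    Root tulip: left subtree has 5 nodes {lily, kale, daisy, teak, cedar}, right has 0 { }.
      Root daisy: left subtree has 2 nodes {lily, kale}, right has 2 {teak, cedar}.
        Root lily: left subtree has 0 nodes { }, right has 1 {kale}.
        Root cedar: left subtree has 1 node {teak}, right has 0 { }.

ash mint hop yew pear fig plum tulip daisy lily kale cedar teak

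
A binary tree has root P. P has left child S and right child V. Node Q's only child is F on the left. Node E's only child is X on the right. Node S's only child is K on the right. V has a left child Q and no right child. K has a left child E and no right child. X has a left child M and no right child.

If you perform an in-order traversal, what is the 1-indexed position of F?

7

In-order visits the left subtree, then the node, then the right subtree.
At P: go left to S.
  At S: no left child.
  Visit S.
  At S: go right to K.
    At K: go left to E.
      At E: no left child.
      Visit E.
      At E: go right to X.
        At X: go left to M.
          M is a leaf — visit M.
        Visit X.
        At X: no right child.
    Visit K.
    At K: no right child.
Visit P.
At P: go right to V.
  At V: go left to Q.
    At Q: go left to F.
      F is a leaf — visit F.
    Visit Q.
    At Q: no right child.
  Visit V.
  At V: no right child.
Full in-order sequence: S, E, M, X, K, P, F, Q, V.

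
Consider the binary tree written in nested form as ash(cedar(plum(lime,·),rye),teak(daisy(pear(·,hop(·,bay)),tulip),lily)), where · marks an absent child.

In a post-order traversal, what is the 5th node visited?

bay

Post-order visits the left subtree, then the right subtree, then the node.
At ash: go left to cedar.
  At cedar: go left to plum.
    At plum: go left to lime.
      lime is a leaf — visit lime.
    At plum: no right child.
    Visit plum.
  At cedar: go right to rye.
    rye is a leaf — visit rye.
  Visit cedar.
At ash: go right to teak.
  At teak: go left to daisy.
    At daisy: go left to pear.
      At pear: no left child.
      At pear: go right to hop.
        At hop: no left child.
        At hop: go right to bay.
          bay is a leaf — visit bay.
        Visit hop.
      Visit pear.
    At daisy: go right to tulip.
      tulip is a leaf — visit tulip.
    Visit daisy.
  At teak: go right to lily.
    lily is a leaf — visit lily.
  Visit teak.
Visit ash.
Full post-order sequence: lime, plum, rye, cedar, bay, hop, pear, tulip, daisy, lily, teak, ash.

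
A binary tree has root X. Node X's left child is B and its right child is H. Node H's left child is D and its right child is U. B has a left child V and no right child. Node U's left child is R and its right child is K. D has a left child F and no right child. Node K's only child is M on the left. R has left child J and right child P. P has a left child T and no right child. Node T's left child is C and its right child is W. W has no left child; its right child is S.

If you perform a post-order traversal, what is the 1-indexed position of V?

Post-order visits the left subtree, then the right subtree, then the node.
At X: go left to B.
  At B: go left to V.
    V is a leaf — visit V.
  At B: no right child.
  Visit B.
At X: go right to H.
  At H: go left to D.
    At D: go left to F.
      F is a leaf — visit F.
    At D: no right child.
    Visit D.
  At H: go right to U.
    At U: go left to R.
      At R: go left to J.
        J is a leaf — visit J.
      At R: go right to P.
        At P: go left to T.
          At T: go left to C.
            C is a leaf — visit C.
          At T: go right to W.
            At W: no left child.
            At W: go right to S.
              S is a leaf — visit S.
            Visit W.
          Visit T.
        At P: no right child.
        Visit P.
      Visit R.
    At U: go right to K.
      At K: go left to M.
        M is a leaf — visit M.
      At K: no right child.
      Visit K.
    Visit U.
  Visit H.
Visit X.
Full post-order sequence: V, B, F, D, J, C, S, W, T, P, R, M, K, U, H, X.

1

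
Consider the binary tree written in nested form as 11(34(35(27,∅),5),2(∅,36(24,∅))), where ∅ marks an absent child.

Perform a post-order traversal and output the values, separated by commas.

Post-order visits the left subtree, then the right subtree, then the node.
At 11: go left to 34.
  At 34: go left to 35.
    At 35: go left to 27.
      27 is a leaf — visit 27.
    At 35: no right child.
    Visit 35.
  At 34: go right to 5.
    5 is a leaf — visit 5.
  Visit 34.
At 11: go right to 2.
  At 2: no left child.
  At 2: go right to 36.
    At 36: go left to 24.
      24 is a leaf — visit 24.
    At 36: no right child.
    Visit 36.
  Visit 2.
Visit 11.

27, 35, 5, 34, 24, 36, 2, 11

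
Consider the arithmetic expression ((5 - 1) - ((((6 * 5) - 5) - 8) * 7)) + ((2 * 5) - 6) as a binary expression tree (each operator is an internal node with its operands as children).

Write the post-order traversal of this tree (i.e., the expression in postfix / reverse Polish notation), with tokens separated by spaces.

Post-order on an expression tree gives postfix notation: for each operator, emit left operand, right operand, then the operator.

5 1 - 6 5 * 5 - 8 - 7 * - 2 5 * 6 - +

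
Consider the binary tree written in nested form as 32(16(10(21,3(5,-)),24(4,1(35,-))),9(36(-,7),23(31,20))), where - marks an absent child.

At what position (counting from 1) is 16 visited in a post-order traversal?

9

Post-order visits the left subtree, then the right subtree, then the node.
At 32: go left to 16.
  At 16: go left to 10.
    At 10: go left to 21.
      21 is a leaf — visit 21.
    At 10: go right to 3.
      At 3: go left to 5.
        5 is a leaf — visit 5.
      At 3: no right child.
      Visit 3.
    Visit 10.
  At 16: go right to 24.
    At 24: go left to 4.
      4 is a leaf — visit 4.
    At 24: go right to 1.
      At 1: go left to 35.
        35 is a leaf — visit 35.
      At 1: no right child.
      Visit 1.
    Visit 24.
  Visit 16.
At 32: go right to 9.
  At 9: go left to 36.
    At 36: no left child.
    At 36: go right to 7.
      7 is a leaf — visit 7.
    Visit 36.
  At 9: go right to 23.
    At 23: go left to 31.
      31 is a leaf — visit 31.
    At 23: go right to 20.
      20 is a leaf — visit 20.
    Visit 23.
  Visit 9.
Visit 32.
Full post-order sequence: 21, 5, 3, 10, 4, 35, 1, 24, 16, 7, 36, 31, 20, 23, 9, 32.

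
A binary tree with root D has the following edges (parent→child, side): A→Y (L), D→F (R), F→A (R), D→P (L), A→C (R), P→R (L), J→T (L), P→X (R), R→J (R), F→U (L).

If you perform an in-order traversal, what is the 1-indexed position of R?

1

In-order visits the left subtree, then the node, then the right subtree.
At D: go left to P.
  At P: go left to R.
    At R: no left child.
    Visit R.
    At R: go right to J.
      At J: go left to T.
        T is a leaf — visit T.
      Visit J.
      At J: no right child.
  Visit P.
  At P: go right to X.
    X is a leaf — visit X.
Visit D.
At D: go right to F.
  At F: go left to U.
    U is a leaf — visit U.
  Visit F.
  At F: go right to A.
    At A: go left to Y.
      Y is a leaf — visit Y.
    Visit A.
    At A: go right to C.
      C is a leaf — visit C.
Full in-order sequence: R, T, J, P, X, D, U, F, Y, A, C.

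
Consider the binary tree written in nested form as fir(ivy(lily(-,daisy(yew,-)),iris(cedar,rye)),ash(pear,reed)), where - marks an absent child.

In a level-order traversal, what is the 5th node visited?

iris

Level-order visits nodes level by level from the root, left to right within each level.
Level 0: fir
Level 1: ivy, ash
Level 2: lily, iris, pear, reed
Level 3: daisy, cedar, rye
Level 4: yew
Full level-order sequence: fir, ivy, ash, lily, iris, pear, reed, daisy, cedar, rye, yew.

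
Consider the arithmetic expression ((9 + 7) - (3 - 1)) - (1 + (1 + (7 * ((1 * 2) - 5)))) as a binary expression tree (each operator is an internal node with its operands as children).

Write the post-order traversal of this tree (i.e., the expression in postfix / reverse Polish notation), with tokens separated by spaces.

Post-order on an expression tree gives postfix notation: for each operator, emit left operand, right operand, then the operator.

9 7 + 3 1 - - 1 1 7 1 2 * 5 - * + + -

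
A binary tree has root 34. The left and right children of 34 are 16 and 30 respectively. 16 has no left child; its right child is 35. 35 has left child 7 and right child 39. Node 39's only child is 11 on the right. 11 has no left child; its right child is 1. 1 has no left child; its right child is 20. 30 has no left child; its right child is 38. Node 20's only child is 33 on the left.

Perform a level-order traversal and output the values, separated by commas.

34, 16, 30, 35, 38, 7, 39, 11, 1, 20, 33

Level-order visits nodes level by level from the root, left to right within each level.
Level 0: 34
Level 1: 16, 30
Level 2: 35, 38
Level 3: 7, 39
Level 4: 11
Level 5: 1
Level 6: 20
Level 7: 33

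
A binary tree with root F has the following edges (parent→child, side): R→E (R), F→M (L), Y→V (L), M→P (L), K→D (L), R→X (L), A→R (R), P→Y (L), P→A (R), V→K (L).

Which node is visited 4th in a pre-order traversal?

Y

Pre-order visits the node, then its left subtree, then its right subtree.
Visit F.
At F: go left to M.
  Visit M.
  At M: go left to P.
    Visit P.
    At P: go left to Y.
      Visit Y.
      At Y: go left to V.
        Visit V.
        At V: go left to K.
          Visit K.
          At K: go left to D.
            D is a leaf — visit D.
          At K: no right child.
        At V: no right child.
      At Y: no right child.
    At P: go right to A.
      Visit A.
      At A: no left child.
      At A: go right to R.
        Visit R.
        At R: go left to X.
          X is a leaf — visit X.
        At R: go right to E.
          E is a leaf — visit E.
  At M: no right child.
At F: no right child.
Full pre-order sequence: F, M, P, Y, V, K, D, A, R, X, E.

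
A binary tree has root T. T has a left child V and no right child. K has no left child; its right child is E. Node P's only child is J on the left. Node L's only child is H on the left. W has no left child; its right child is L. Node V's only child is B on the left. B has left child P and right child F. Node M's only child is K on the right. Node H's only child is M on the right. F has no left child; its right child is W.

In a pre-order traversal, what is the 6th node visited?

Pre-order visits the node, then its left subtree, then its right subtree.
Visit T.
At T: go left to V.
  Visit V.
  At V: go left to B.
    Visit B.
    At B: go left to P.
      Visit P.
      At P: go left to J.
        J is a leaf — visit J.
      At P: no right child.
    At B: go right to F.
      Visit F.
      At F: no left child.
      At F: go right to W.
        Visit W.
        At W: no left child.
        At W: go right to L.
          Visit L.
          At L: go left to H.
            Visit H.
            At H: no left child.
            At H: go right to M.
              Visit M.
              At M: no left child.
              At M: go right to K.
                Visit K.
                At K: no left child.
                At K: go right to E.
                  E is a leaf — visit E.
          At L: no right child.
  At V: no right child.
At T: no right child.
Full pre-order sequence: T, V, B, P, J, F, W, L, H, M, K, E.

F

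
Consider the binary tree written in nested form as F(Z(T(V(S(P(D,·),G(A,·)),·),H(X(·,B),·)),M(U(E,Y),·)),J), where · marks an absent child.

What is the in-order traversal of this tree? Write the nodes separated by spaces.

In-order visits the left subtree, then the node, then the right subtree.
At F: go left to Z.
  At Z: go left to T.
    At T: go left to V.
      At V: go left to S.
        At S: go left to P.
          At P: go left to D.
            D is a leaf — visit D.
          Visit P.
          At P: no right child.
        Visit S.
        At S: go right to G.
          At G: go left to A.
            A is a leaf — visit A.
          Visit G.
          At G: no right child.
      Visit V.
      At V: no right child.
    Visit T.
    At T: go right to H.
      At H: go left to X.
        At X: no left child.
        Visit X.
        At X: go right to B.
          B is a leaf — visit B.
      Visit H.
      At H: no right child.
  Visit Z.
  At Z: go right to M.
    At M: go left to U.
      At U: go left to E.
        E is a leaf — visit E.
      Visit U.
      At U: go right to Y.
        Y is a leaf — visit Y.
    Visit M.
    At M: no right child.
Visit F.
At F: go right to J.
  J is a leaf — visit J.

D P S A G V T X B H Z E U Y M F J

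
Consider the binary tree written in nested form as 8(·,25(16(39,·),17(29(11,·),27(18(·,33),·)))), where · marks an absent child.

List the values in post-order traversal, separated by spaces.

Post-order visits the left subtree, then the right subtree, then the node.
At 8: no left child.
At 8: go right to 25.
  At 25: go left to 16.
    At 16: go left to 39.
      39 is a leaf — visit 39.
    At 16: no right child.
    Visit 16.
  At 25: go right to 17.
    At 17: go left to 29.
      At 29: go left to 11.
        11 is a leaf — visit 11.
      At 29: no right child.
      Visit 29.
    At 17: go right to 27.
      At 27: go left to 18.
        At 18: no left child.
        At 18: go right to 33.
          33 is a leaf — visit 33.
        Visit 18.
      At 27: no right child.
      Visit 27.
    Visit 17.
  Visit 25.
Visit 8.

39 16 11 29 33 18 27 17 25 8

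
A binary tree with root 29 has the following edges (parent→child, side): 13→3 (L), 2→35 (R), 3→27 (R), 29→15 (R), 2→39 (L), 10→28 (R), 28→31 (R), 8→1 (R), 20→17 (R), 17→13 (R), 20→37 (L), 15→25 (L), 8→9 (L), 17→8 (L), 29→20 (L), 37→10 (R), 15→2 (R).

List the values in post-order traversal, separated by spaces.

31 28 10 37 9 1 8 27 3 13 17 20 25 39 35 2 15 29

Post-order visits the left subtree, then the right subtree, then the node.
At 29: go left to 20.
  At 20: go left to 37.
    At 37: no left child.
    At 37: go right to 10.
      At 10: no left child.
      At 10: go right to 28.
        At 28: no left child.
        At 28: go right to 31.
          31 is a leaf — visit 31.
        Visit 28.
      Visit 10.
    Visit 37.
  At 20: go right to 17.
    At 17: go left to 8.
      At 8: go left to 9.
        9 is a leaf — visit 9.
      At 8: go right to 1.
        1 is a leaf — visit 1.
      Visit 8.
    At 17: go right to 13.
      At 13: go left to 3.
        At 3: no left child.
        At 3: go right to 27.
          27 is a leaf — visit 27.
        Visit 3.
      At 13: no right child.
      Visit 13.
    Visit 17.
  Visit 20.
At 29: go right to 15.
  At 15: go left to 25.
    25 is a leaf — visit 25.
  At 15: go right to 2.
    At 2: go left to 39.
      39 is a leaf — visit 39.
    At 2: go right to 35.
      35 is a leaf — visit 35.
    Visit 2.
  Visit 15.
Visit 29.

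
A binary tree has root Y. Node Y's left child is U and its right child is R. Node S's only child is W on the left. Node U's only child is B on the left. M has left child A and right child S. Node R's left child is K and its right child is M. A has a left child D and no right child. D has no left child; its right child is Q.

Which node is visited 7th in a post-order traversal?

Post-order visits the left subtree, then the right subtree, then the node.
At Y: go left to U.
  At U: go left to B.
    B is a leaf — visit B.
  At U: no right child.
  Visit U.
At Y: go right to R.
  At R: go left to K.
    K is a leaf — visit K.
  At R: go right to M.
    At M: go left to A.
      At A: go left to D.
        At D: no left child.
        At D: go right to Q.
          Q is a leaf — visit Q.
        Visit D.
      At A: no right child.
      Visit A.
    At M: go right to S.
      At S: go left to W.
        W is a leaf — visit W.
      At S: no right child.
      Visit S.
    Visit M.
  Visit R.
Visit Y.
Full post-order sequence: B, U, K, Q, D, A, W, S, M, R, Y.

W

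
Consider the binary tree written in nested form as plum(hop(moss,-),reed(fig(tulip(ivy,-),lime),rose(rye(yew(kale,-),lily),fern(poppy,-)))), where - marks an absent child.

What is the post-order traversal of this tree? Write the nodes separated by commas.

moss, hop, ivy, tulip, lime, fig, kale, yew, lily, rye, poppy, fern, rose, reed, plum

Post-order visits the left subtree, then the right subtree, then the node.
At plum: go left to hop.
  At hop: go left to moss.
    moss is a leaf — visit moss.
  At hop: no right child.
  Visit hop.
At plum: go right to reed.
  At reed: go left to fig.
    At fig: go left to tulip.
      At tulip: go left to ivy.
        ivy is a leaf — visit ivy.
      At tulip: no right child.
      Visit tulip.
    At fig: go right to lime.
      lime is a leaf — visit lime.
    Visit fig.
  At reed: go right to rose.
    At rose: go left to rye.
      At rye: go left to yew.
        At yew: go left to kale.
          kale is a leaf — visit kale.
        At yew: no right child.
        Visit yew.
      At rye: go right to lily.
        lily is a leaf — visit lily.
      Visit rye.
    At rose: go right to fern.
      At fern: go left to poppy.
        poppy is a leaf — visit poppy.
      At fern: no right child.
      Visit fern.
    Visit rose.
  Visit reed.
Visit plum.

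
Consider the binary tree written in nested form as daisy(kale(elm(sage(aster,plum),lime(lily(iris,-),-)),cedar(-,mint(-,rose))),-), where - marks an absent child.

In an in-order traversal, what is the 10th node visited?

mint

In-order visits the left subtree, then the node, then the right subtree.
At daisy: go left to kale.
  At kale: go left to elm.
    At elm: go left to sage.
      At sage: go left to aster.
        aster is a leaf — visit aster.
      Visit sage.
      At sage: go right to plum.
        plum is a leaf — visit plum.
    Visit elm.
    At elm: go right to lime.
      At lime: go left to lily.
        At lily: go left to iris.
          iris is a leaf — visit iris.
        Visit lily.
        At lily: no right child.
      Visit lime.
      At lime: no right child.
  Visit kale.
  At kale: go right to cedar.
    At cedar: no left child.
    Visit cedar.
    At cedar: go right to mint.
      At mint: no left child.
      Visit mint.
      At mint: go right to rose.
        rose is a leaf — visit rose.
Visit daisy.
At daisy: no right child.
Full in-order sequence: aster, sage, plum, elm, iris, lily, lime, kale, cedar, mint, rose, daisy.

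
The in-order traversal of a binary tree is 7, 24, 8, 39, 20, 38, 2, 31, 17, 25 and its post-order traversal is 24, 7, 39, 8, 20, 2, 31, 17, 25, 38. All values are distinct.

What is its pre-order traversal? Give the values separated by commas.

38, 20, 8, 7, 24, 39, 25, 17, 31, 2

The last element of post-order is the root; it splits in-order into left and right subtrees.
Root 38: left subtree has 5 nodes {7, 24, 8, 39, 20}, right has 4 {2, 31, 17, 25}.
  Root 20: left subtree has 4 nodes {7, 24, 8, 39}, right has 0 { }.
    Root 8: left subtree has 2 nodes {7, 24}, right has 1 {39}.
      Root 7: left subtree has 0 nodes { }, right has 1 {24}.
  Root 25: left subtree has 3 nodes {2, 31, 17}, right has 0 { }.
    Root 17: left subtree has 2 nodes {2, 31}, right has 0 { }.
      Root 31: left subtree has 1 node {2}, right has 0 { }.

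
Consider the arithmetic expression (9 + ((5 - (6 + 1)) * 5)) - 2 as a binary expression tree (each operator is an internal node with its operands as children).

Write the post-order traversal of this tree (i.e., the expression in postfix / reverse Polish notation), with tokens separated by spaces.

9 5 6 1 + - 5 * + 2 -

Post-order on an expression tree gives postfix notation: for each operator, emit left operand, right operand, then the operator.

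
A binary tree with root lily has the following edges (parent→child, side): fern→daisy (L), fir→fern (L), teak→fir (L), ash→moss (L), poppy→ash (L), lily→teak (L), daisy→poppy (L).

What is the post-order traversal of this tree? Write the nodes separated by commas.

moss, ash, poppy, daisy, fern, fir, teak, lily

Post-order visits the left subtree, then the right subtree, then the node.
At lily: go left to teak.
  At teak: go left to fir.
    At fir: go left to fern.
      At fern: go left to daisy.
        At daisy: go left to poppy.
          At poppy: go left to ash.
            At ash: go left to moss.
              moss is a leaf — visit moss.
            At ash: no right child.
            Visit ash.
          At poppy: no right child.
          Visit poppy.
        At daisy: no right child.
        Visit daisy.
      At fern: no right child.
      Visit fern.
    At fir: no right child.
    Visit fir.
  At teak: no right child.
  Visit teak.
At lily: no right child.
Visit lily.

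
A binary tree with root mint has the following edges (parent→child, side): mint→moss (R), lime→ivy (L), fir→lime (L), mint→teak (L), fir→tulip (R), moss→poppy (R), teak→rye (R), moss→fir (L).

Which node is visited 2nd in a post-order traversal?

Post-order visits the left subtree, then the right subtree, then the node.
At mint: go left to teak.
  At teak: no left child.
  At teak: go right to rye.
    rye is a leaf — visit rye.
  Visit teak.
At mint: go right to moss.
  At moss: go left to fir.
    At fir: go left to lime.
      At lime: go left to ivy.
        ivy is a leaf — visit ivy.
      At lime: no right child.
      Visit lime.
    At fir: go right to tulip.
      tulip is a leaf — visit tulip.
    Visit fir.
  At moss: go right to poppy.
    poppy is a leaf — visit poppy.
  Visit moss.
Visit mint.
Full post-order sequence: rye, teak, ivy, lime, tulip, fir, poppy, moss, mint.

teak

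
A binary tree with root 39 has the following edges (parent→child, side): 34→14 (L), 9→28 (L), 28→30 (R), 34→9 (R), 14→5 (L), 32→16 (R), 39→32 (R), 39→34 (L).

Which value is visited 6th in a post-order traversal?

Post-order visits the left subtree, then the right subtree, then the node.
At 39: go left to 34.
  At 34: go left to 14.
    At 14: go left to 5.
      5 is a leaf — visit 5.
    At 14: no right child.
    Visit 14.
  At 34: go right to 9.
    At 9: go left to 28.
      At 28: no left child.
      At 28: go right to 30.
        30 is a leaf — visit 30.
      Visit 28.
    At 9: no right child.
    Visit 9.
  Visit 34.
At 39: go right to 32.
  At 32: no left child.
  At 32: go right to 16.
    16 is a leaf — visit 16.
  Visit 32.
Visit 39.
Full post-order sequence: 5, 14, 30, 28, 9, 34, 16, 32, 39.

34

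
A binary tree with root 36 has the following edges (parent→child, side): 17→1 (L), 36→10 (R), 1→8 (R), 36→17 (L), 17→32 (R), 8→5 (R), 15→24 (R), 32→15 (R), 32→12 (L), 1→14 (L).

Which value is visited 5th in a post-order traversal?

Post-order visits the left subtree, then the right subtree, then the node.
At 36: go left to 17.
  At 17: go left to 1.
    At 1: go left to 14.
      14 is a leaf — visit 14.
    At 1: go right to 8.
      At 8: no left child.
      At 8: go right to 5.
        5 is a leaf — visit 5.
      Visit 8.
    Visit 1.
  At 17: go right to 32.
    At 32: go left to 12.
      12 is a leaf — visit 12.
    At 32: go right to 15.
      At 15: no left child.
      At 15: go right to 24.
        24 is a leaf — visit 24.
      Visit 15.
    Visit 32.
  Visit 17.
At 36: go right to 10.
  10 is a leaf — visit 10.
Visit 36.
Full post-order sequence: 14, 5, 8, 1, 12, 24, 15, 32, 17, 10, 36.

12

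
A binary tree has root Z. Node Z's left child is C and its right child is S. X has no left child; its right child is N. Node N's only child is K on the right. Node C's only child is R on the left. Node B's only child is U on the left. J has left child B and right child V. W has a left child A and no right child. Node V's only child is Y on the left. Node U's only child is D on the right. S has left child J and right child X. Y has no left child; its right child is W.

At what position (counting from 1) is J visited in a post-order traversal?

Post-order visits the left subtree, then the right subtree, then the node.
At Z: go left to C.
  At C: go left to R.
    R is a leaf — visit R.
  At C: no right child.
  Visit C.
At Z: go right to S.
  At S: go left to J.
    At J: go left to B.
      At B: go left to U.
        At U: no left child.
        At U: go right to D.
          D is a leaf — visit D.
        Visit U.
      At B: no right child.
      Visit B.
    At J: go right to V.
      At V: go left to Y.
        At Y: no left child.
        At Y: go right to W.
          At W: go left to A.
            A is a leaf — visit A.
          At W: no right child.
          Visit W.
        Visit Y.
      At V: no right child.
      Visit V.
    Visit J.
  At S: go right to X.
    At X: no left child.
    At X: go right to N.
      At N: no left child.
      At N: go right to K.
        K is a leaf — visit K.
      Visit N.
    Visit X.
  Visit S.
Visit Z.
Full post-order sequence: R, C, D, U, B, A, W, Y, V, J, K, N, X, S, Z.

10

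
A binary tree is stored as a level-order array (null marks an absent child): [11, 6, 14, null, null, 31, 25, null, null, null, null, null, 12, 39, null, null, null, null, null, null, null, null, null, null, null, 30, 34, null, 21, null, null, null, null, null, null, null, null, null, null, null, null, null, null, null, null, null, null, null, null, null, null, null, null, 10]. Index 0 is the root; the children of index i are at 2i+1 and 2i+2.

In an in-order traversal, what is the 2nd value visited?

In-order visits the left subtree, then the node, then the right subtree.
At 11: go left to 6.
  6 is a leaf — visit 6.
Visit 11.
At 11: go right to 14.
  At 14: go left to 31.
    At 31: no left child.
    Visit 31.
    At 31: go right to 12.
      At 12: go left to 30.
        30 is a leaf — visit 30.
      Visit 12.
      At 12: go right to 34.
        At 34: go left to 10.
          10 is a leaf — visit 10.
        Visit 34.
        At 34: no right child.
  Visit 14.
  At 14: go right to 25.
    At 25: go left to 39.
      At 39: no left child.
      Visit 39.
      At 39: go right to 21.
        21 is a leaf — visit 21.
    Visit 25.
    At 25: no right child.
Full in-order sequence: 6, 11, 31, 30, 12, 10, 34, 14, 39, 21, 25.

11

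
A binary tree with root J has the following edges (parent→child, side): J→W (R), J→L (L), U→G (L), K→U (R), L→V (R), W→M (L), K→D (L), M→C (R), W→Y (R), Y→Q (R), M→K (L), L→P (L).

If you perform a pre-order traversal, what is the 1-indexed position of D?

Pre-order visits the node, then its left subtree, then its right subtree.
Visit J.
At J: go left to L.
  Visit L.
  At L: go left to P.
    P is a leaf — visit P.
  At L: go right to V.
    V is a leaf — visit V.
At J: go right to W.
  Visit W.
  At W: go left to M.
    Visit M.
    At M: go left to K.
      Visit K.
      At K: go left to D.
        D is a leaf — visit D.
      At K: go right to U.
        Visit U.
        At U: go left to G.
          G is a leaf — visit G.
        At U: no right child.
    At M: go right to C.
      C is a leaf — visit C.
  At W: go right to Y.
    Visit Y.
    At Y: no left child.
    At Y: go right to Q.
      Q is a leaf — visit Q.
Full pre-order sequence: J, L, P, V, W, M, K, D, U, G, C, Y, Q.

8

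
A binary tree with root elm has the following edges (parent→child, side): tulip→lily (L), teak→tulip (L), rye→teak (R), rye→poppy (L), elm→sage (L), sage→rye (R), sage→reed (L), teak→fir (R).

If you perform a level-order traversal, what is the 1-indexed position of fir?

8

Level-order visits nodes level by level from the root, left to right within each level.
Level 0: elm
Level 1: sage
Level 2: reed, rye
Level 3: poppy, teak
Level 4: tulip, fir
Level 5: lily
Full level-order sequence: elm, sage, reed, rye, poppy, teak, tulip, fir, lily.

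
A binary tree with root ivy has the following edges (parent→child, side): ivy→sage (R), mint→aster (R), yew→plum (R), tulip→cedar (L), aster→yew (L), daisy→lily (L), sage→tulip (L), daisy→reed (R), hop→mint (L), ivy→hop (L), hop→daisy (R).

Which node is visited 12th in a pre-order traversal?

cedar

Pre-order visits the node, then its left subtree, then its right subtree.
Visit ivy.
At ivy: go left to hop.
  Visit hop.
  At hop: go left to mint.
    Visit mint.
    At mint: no left child.
    At mint: go right to aster.
      Visit aster.
      At aster: go left to yew.
        Visit yew.
        At yew: no left child.
        At yew: go right to plum.
          plum is a leaf — visit plum.
      At aster: no right child.
  At hop: go right to daisy.
    Visit daisy.
    At daisy: go left to lily.
      lily is a leaf — visit lily.
    At daisy: go right to reed.
      reed is a leaf — visit reed.
At ivy: go right to sage.
  Visit sage.
  At sage: go left to tulip.
    Visit tulip.
    At tulip: go left to cedar.
      cedar is a leaf — visit cedar.
    At tulip: no right child.
  At sage: no right child.
Full pre-order sequence: ivy, hop, mint, aster, yew, plum, daisy, lily, reed, sage, tulip, cedar.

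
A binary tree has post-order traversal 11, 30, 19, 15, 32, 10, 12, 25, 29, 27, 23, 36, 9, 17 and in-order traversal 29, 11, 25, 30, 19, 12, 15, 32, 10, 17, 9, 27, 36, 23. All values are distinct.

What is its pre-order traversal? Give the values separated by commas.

The last element of post-order is the root; it splits in-order into left and right subtrees.
Root 17: left subtree has 9 nodes {29, 11, 25, 30, 19, 12, 15, 32, 10}, right has 4 {9, 27, 36, 23}.
  Root 29: left subtree has 0 nodes { }, right has 8 {11, 25, 30, 19, 12, 15, 32, 10}.
    Root 25: left subtree has 1 node {11}, right has 6 {30, 19, 12, 15, 32, 10}.
      Root 12: left subtree has 2 nodes {30, 19}, right has 3 {15, 32, 10}.
        Root 19: left subtree has 1 node {30}, right has 0 { }.
        Root 10: left subtree has 2 nodes {15, 32}, right has 0 { }.
          Root 32: left subtree has 1 node {15}, right has 0 { }.
  Root 9: left subtree has 0 nodes { }, right has 3 {27, 36, 23}.
    Root 36: left subtree has 1 node {27}, right has 1 {23}.

17, 29, 25, 11, 12, 19, 30, 10, 32, 15, 9, 36, 27, 23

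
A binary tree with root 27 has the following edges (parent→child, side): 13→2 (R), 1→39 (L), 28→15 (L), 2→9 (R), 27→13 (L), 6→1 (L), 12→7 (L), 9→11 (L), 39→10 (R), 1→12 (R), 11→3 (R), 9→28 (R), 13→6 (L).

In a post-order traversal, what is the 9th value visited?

Post-order visits the left subtree, then the right subtree, then the node.
At 27: go left to 13.
  At 13: go left to 6.
    At 6: go left to 1.
      At 1: go left to 39.
        At 39: no left child.
        At 39: go right to 10.
          10 is a leaf — visit 10.
        Visit 39.
      At 1: go right to 12.
        At 12: go left to 7.
          7 is a leaf — visit 7.
        At 12: no right child.
        Visit 12.
      Visit 1.
    At 6: no right child.
    Visit 6.
  At 13: go right to 2.
    At 2: no left child.
    At 2: go right to 9.
      At 9: go left to 11.
        At 11: no left child.
        At 11: go right to 3.
          3 is a leaf — visit 3.
        Visit 11.
      At 9: go right to 28.
        At 28: go left to 15.
          15 is a leaf — visit 15.
        At 28: no right child.
        Visit 28.
      Visit 9.
    Visit 2.
  Visit 13.
At 27: no right child.
Visit 27.
Full post-order sequence: 10, 39, 7, 12, 1, 6, 3, 11, 15, 28, 9, 2, 13, 27.

15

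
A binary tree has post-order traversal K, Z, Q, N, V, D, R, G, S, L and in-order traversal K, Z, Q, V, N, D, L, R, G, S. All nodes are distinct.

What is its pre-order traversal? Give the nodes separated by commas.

L, D, V, Q, Z, K, N, S, G, R

The last element of post-order is the root; it splits in-order into left and right subtrees.
Root L: left subtree has 6 nodes {K, Z, Q, V, N, D}, right has 3 {R, G, S}.
  Root D: left subtree has 5 nodes {K, Z, Q, V, N}, right has 0 { }.
    Root V: left subtree has 3 nodes {K, Z, Q}, right has 1 {N}.
      Root Q: left subtree has 2 nodes {K, Z}, right has 0 { }.
        Root Z: left subtree has 1 node {K}, right has 0 { }.
  Root S: left subtree has 2 nodes {R, G}, right has 0 { }.
    Root G: left subtree has 1 node {R}, right has 0 { }.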